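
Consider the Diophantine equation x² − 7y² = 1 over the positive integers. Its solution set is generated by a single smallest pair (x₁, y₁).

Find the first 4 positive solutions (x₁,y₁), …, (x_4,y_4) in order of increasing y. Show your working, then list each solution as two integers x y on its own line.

[2; 1,1,1,4] for √7; ℓ=4 ⇒ convergent index 3
step 0: (2, 1)  from 2·(1,0) + (0,1)
…
step 2: (5, 2)  from 1·(3,1) + (2,1)
step 3: (8, 3)  from 1·(5,2) + (3,1)
fundamental: x₁=8, y₁=3  (since 64 − 7·9 = 1)
(x_2, y_2) = (8·8 + 7·3·3, 8·3 + 3·8) = (127, 48)
(x_3, y_3) = (8·127 + 7·3·48, 8·48 + 3·127) = (2024, 765)
(x_4, y_4) = (8·2024 + 7·3·765, 8·765 + 3·2024) = (32257, 12192)

8 3
127 48
2024 765
32257 12192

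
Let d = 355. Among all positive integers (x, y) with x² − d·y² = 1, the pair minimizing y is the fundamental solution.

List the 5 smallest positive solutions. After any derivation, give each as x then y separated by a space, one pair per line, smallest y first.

[18; 1,5,3,3,1,6,1,3,3,5,1,36] for √355; ℓ=12 ⇒ convergent index 11
a_0=18:  p_0=18·1+0=18,  q_0=18·0+1=1
a_1=1:  p_1=1·18+1=19,  q_1=1·1+0=1
a_2=5:  p_2=5·19+18=113,  q_2=5·1+1=6
a_3=3:  p_3=3·113+19=358,  q_3=3·6+1=19
a_4=3:  p_4=3·358+113=1187,  q_4=3·19+6=63
a_5=1:  p_5=1·1187+358=1545,  q_5=1·63+19=82
…
a_7=1:  p_7=1·10457+1545=12002,  q_7=1·555+82=637
…
a_9=3:  p_9=3·46463+12002=151391,  q_9=3·2466+637=8035
a_10=5:  p_10=5·151391+46463=803418,  q_10=5·8035+2466=42641
a_11=1:  p_11=1·803418+151391=954809,  q_11=1·42641+8035=50676
(x₁, y₁) = (954809, 50676);  954809² − 355·50676² = 1 ✓
(x_2, y_2) = (954809·954809 + 355·50676·50676, 954809·50676 + 50676·954809) = (1823320452961, 96771801768)
(x_3, y_3) = (954809·1823320452961 + 355·50676·96771801768, 954809·96771801768 + 50676·1823320452961) = (3481845556741524089, 184797174548553948)
(x_4, y_4) = (954809·3481845556741524089 + 355·50676·184797174548553948, 954809·184797174548553948 + 50676·3481845556741524089) = (6648994948371812427335041, 352892010866963721270096)
(x_5, y_5) = (954809·6648994948371812427335041 + 355·50676·352892010866963721270096, 954809·352892010866963721270096 + 50676·6648994948371812427335041) = (12697040435316401858305944800249, 673888936007564730309809629380)

954809 50676
1823320452961 96771801768
3481845556741524089 184797174548553948
6648994948371812427335041 352892010866963721270096
12697040435316401858305944800249 673888936007564730309809629380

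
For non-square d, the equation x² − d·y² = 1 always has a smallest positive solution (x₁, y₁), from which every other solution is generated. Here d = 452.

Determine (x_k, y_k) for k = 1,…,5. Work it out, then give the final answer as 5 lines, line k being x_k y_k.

1204353 56648
2900932297217 136448377488
6987493029899166849 328664025545553880
16830816386073401651890177 791655010315592455701792
40540488414026331506287881514113 1906864173276900777578095047272

d=452: √d = [21; 3,1,5,3,10,3,5,1,3,42] (ℓ=10, even), read p_9/q_9
step 0: (21, 1)  from 21·(1,0) + (0,1)
…
step 2: (85, 4)  from 1·(64,3) + (21,1)
…
step 4: (1552, 73)  from 3·(489,23) + (85,4)
step 5: (16009, 753)  from 10·(1552,73) + (489,23)
step 6: (49579, 2332)  from 3·(16009,753) + (1552,73)
step 7: (263904, 12413)  from 5·(49579,2332) + (16009,753)
step 8: (313483, 14745)  from 1·(263904,12413) + (49579,2332)
step 9: (1204353, 56648)  from 3·(313483,14745) + (263904,12413)
→ (1204353, 56648).  Check: 1204353²=1450466148609, 452·56648²=1450466148608, difference 1.
(1204353+56648√452)^2 = 2900932297217 + 136448377488√452
(1204353+56648√452)^3 = 6987493029899166849 + 328664025545553880√452
(1204353+56648√452)^4 = 16830816386073401651890177 + 791655010315592455701792√452
(1204353+56648√452)^5 = 40540488414026331506287881514113 + 1906864173276900777578095047272√452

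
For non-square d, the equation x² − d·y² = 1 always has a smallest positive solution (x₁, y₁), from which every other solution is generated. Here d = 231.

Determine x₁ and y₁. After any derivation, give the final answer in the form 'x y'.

[15; 5,30] for √231; ℓ=2 ⇒ convergent index 1
i=0: a=15 ⇒ p=15, q=1
i=1: a=5 ⇒ p=76, q=5
(x₁, y₁) = (76, 5);  76² − 231·5² = 1 ✓

76 5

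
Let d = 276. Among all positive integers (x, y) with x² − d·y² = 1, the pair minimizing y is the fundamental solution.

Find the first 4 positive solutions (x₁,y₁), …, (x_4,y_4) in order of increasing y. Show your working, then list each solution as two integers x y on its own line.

√276 → a₀=16, period (1,1,1,1,2,2,2,1,1,1,1,32); ℓ=12 even so k=11
step 0: (16, 1)  from 16·(1,0) + (0,1)
…
step 2: (33, 2)  from 1·(17,1) + (16,1)
step 3: (50, 3)  from 1·(33,2) + (17,1)
…
step 5: (216, 13)  from 2·(83,5) + (50,3)
step 6: (515, 31)  from 2·(216,13) + (83,5)
step 7: (1246, 75)  from 2·(515,31) + (216,13)
step 8: (1761, 106)  from 1·(1246,75) + (515,31)
step 9: (3007, 181)  from 1·(1761,106) + (1246,75)
step 10: (4768, 287)  from 1·(3007,181) + (1761,106)
step 11: (7775, 468)  from 1·(4768,287) + (3007,181)
→ (7775, 468).  Check: 7775²=60450625, 276·468²=60450624, difference 1.
(x_2, y_2) = (7775·7775 + 276·468·468, 7775·468 + 468·7775) = (120901249, 7277400)
(x_3, y_3) = (7775·120901249 + 276·468·7277400, 7775·7277400 + 468·120901249) = (1880014414175, 113163569532)
(x_4, y_4) = (7775·1880014414175 + 276·468·113163569532, 7775·113163569532 + 468·1880014414175) = (29234224019520001, 1759693498945200)

7775 468
120901249 7277400
1880014414175 113163569532
29234224019520001 1759693498945200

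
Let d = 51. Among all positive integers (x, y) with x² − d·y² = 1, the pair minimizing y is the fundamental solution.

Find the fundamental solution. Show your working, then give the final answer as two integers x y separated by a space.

50 7

[7; 7,14] for √51; ℓ=2 ⇒ convergent index 1
i=0: a=7 ⇒ p=7, q=1
i=1: a=7 ⇒ p=50, q=7
(x₁, y₁) = (50, 7);  50² − 51·7² = 1 ✓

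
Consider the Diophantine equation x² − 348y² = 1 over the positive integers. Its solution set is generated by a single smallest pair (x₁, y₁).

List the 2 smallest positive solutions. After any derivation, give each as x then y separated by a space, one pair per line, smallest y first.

1567 84
4910977 263256

√348 = [18; 1,1,1,8,1,1,1,36, …], period ℓ=8 (even) → k=7
i=0: a=18 ⇒ p=18, q=1
i=1: a=1 ⇒ p=19, q=1
…
i=3: a=1 ⇒ p=56, q=3
…
i=6: a=1 ⇒ p=1026, q=55
i=7: a=1 ⇒ p=1567, q=84
→ (1567, 84).  Check: 1567²=2455489, 348·84²=2455488, difference 1.
(x_2, y_2) = (1567·1567 + 348·84·84, 1567·84 + 84·1567) = (4910977, 263256)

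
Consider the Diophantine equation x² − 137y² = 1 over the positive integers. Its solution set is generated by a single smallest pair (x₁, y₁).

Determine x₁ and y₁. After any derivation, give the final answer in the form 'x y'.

6083073 519712

d=137: √d = [11; 1,2,2,1,1,2,2,1,22] (ℓ=9, odd), read p_17/q_17
a_0=11:  p_0=11·1+0=11,  q_0=11·0+1=1
…
a_8=1:  p_8=1·1229+515=1744,  q_8=1·105+44=149
…
a_13=1:  p_13=1·285899+122279=408178,  q_13=1·24426+10447=34873
a_14=1:  p_14=1·408178+285899=694077,  q_14=1·34873+24426=59299
a_15=2:  p_15=2·694077+408178=1796332,  q_15=2·59299+34873=153471
a_16=2:  p_16=2·1796332+694077=4286741,  q_16=2·153471+59299=366241
a_17=1:  p_17=1·4286741+1796332=6083073,  q_17=1·366241+153471=519712
(x₁, y₁) = (6083073, 519712);  6083073² − 137·519712² = 1 ✓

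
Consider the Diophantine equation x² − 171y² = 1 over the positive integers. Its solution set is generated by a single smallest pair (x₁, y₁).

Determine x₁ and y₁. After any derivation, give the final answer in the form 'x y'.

[13; 13,26] for √171; ℓ=2 ⇒ convergent index 1
step 0: (13, 1)  from 13·(1,0) + (0,1)
step 1: (170, 13)  from 13·(13,1) + (1,0)
fundamental: x₁=170, y₁=13  (since 28900 − 171·169 = 1)

170 13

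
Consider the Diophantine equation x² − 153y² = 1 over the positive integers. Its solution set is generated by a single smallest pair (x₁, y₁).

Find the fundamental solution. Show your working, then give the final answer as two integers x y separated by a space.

2177 176

d=153: √d = [12; 2,1,2,2,2,1,2,24] (ℓ=8, even), read p_7/q_7
i=0: a=12 ⇒ p=12, q=1
…
i=3: a=2 ⇒ p=99, q=8
i=4: a=2 ⇒ p=235, q=19
…
i=6: a=1 ⇒ p=804, q=65
i=7: a=2 ⇒ p=2177, q=176
(x₁, y₁) = (2177, 176);  2177² − 153·176² = 1 ✓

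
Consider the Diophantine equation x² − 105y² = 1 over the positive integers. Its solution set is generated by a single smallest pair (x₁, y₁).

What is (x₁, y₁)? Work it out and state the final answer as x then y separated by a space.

√105 → a₀=10, period (4,20); ℓ=2 even so k=1
a_0=10:  p_0=10·1+0=10,  q_0=10·0+1=1
a_1=4:  p_1=4·10+1=41,  q_1=4·1+0=4
→ (41, 4).  Check: 41²=1681, 105·4²=1680, difference 1.

41 4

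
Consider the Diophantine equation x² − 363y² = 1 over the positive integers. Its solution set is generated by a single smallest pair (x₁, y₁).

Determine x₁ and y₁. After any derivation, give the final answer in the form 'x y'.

362 19

√363 = [19; 19,38, …], period ℓ=2 (even) → k=1
i=0: a=19 ⇒ p=19, q=1
i=1: a=19 ⇒ p=362, q=19
→ (362, 19).  Check: 362²=131044, 363·19²=131043, difference 1.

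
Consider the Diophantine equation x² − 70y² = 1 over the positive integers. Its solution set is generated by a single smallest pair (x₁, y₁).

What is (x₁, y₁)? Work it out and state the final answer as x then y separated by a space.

[8; 2,1,2,1,2,16] for √70; ℓ=6 ⇒ convergent index 5
i=0: a=8 ⇒ p=8, q=1
i=1: a=2 ⇒ p=17, q=2
i=2: a=1 ⇒ p=25, q=3
…
i=4: a=1 ⇒ p=92, q=11
i=5: a=2 ⇒ p=251, q=30
(x₁, y₁) = (251, 30);  251² − 70·30² = 1 ✓

251 30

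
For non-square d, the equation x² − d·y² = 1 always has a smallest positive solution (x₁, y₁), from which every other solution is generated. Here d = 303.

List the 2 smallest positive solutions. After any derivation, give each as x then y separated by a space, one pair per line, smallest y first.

2524 145
12741151 731960

√303 = [17; 2,2,5,2,2,34, …], period ℓ=6 (even) → k=5
i=0: a=17 ⇒ p=17, q=1
i=1: a=2 ⇒ p=35, q=2
i=2: a=2 ⇒ p=87, q=5
…
i=4: a=2 ⇒ p=1027, q=59
i=5: a=2 ⇒ p=2524, q=145
→ (2524, 145).  Check: 2524²=6370576, 303·145²=6370575, difference 1.
k=2:  x_2 = 2524·2524+303·145·145 = 12741151,  y_2 = 2524·145+145·2524 = 731960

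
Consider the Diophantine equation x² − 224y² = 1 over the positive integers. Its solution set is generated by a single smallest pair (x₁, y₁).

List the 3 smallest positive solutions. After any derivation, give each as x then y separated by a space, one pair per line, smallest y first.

√224 → a₀=14, period (1,28); ℓ=2 even so k=1
k=0  a_k=14  p_k/q_k = 14/1
k=1  a_k=1  p_k/q_k = 15/1
fundamental: x₁=15, y₁=1  (since 225 − 224·1 = 1)
n=2: (15,1)∘(15,1) = (15·15+224·1·1, 15·1+1·15) = (449,30)
n=3: (449,30)∘(15,1) = (15·449+224·1·30, 15·30+1·449) = (13455,899)

15 1
449 30
13455 899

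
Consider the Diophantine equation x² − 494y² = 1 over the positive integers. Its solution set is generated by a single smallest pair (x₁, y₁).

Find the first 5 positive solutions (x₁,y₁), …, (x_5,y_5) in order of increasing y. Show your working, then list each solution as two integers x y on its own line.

[22; 4,2,2,1,2,1,2,2,4,44] for √494; ℓ=10 ⇒ convergent index 9
i=0: a=22 ⇒ p=22, q=1
i=1: a=4 ⇒ p=89, q=4
i=2: a=2 ⇒ p=200, q=9
i=3: a=2 ⇒ p=489, q=22
i=4: a=1 ⇒ p=689, q=31
i=5: a=2 ⇒ p=1867, q=84
i=6: a=1 ⇒ p=2556, q=115
…
i=8: a=2 ⇒ p=16514, q=743
i=9: a=4 ⇒ p=73035, q=3286
fundamental: x₁=73035, y₁=3286  (since 5334111225 − 494·10797796 = 1)
(73035+3286√494)^2 = 10668222449 + 479986020√494
(73035+3286√494)^3 = 1558307253052395 + 70111557938114√494
(73035+3286√494)^4 = 227621940442695115201 + 10241195267540325960√494
(73035+3286√494)^5 = 33248736838906168224357675 + 1495931392659503855039086√494

73035 3286
10668222449 479986020
1558307253052395 70111557938114
227621940442695115201 10241195267540325960
33248736838906168224357675 1495931392659503855039086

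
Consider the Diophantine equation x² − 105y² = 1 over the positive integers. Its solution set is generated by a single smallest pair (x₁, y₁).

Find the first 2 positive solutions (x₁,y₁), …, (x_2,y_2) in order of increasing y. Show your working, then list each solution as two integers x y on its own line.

√105 → a₀=10, period (4,20); ℓ=2 even so k=1
i=0: a=10 ⇒ p=10, q=1
i=1: a=4 ⇒ p=41, q=4
(x₁, y₁) = (41, 4);  41² − 105·4² = 1 ✓
k=2:  x_2 = 41·41+105·4·4 = 3361,  y_2 = 41·4+4·41 = 328

41 4
3361 328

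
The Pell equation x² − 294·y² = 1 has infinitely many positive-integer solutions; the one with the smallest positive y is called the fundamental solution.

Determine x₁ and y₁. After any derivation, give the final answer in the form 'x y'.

4801 280

d=294: √d = [17; 6,1,4,1,6,34] (ℓ=6, even), read p_5/q_5
step 0: (17, 1)  from 17·(1,0) + (0,1)
step 1: (103, 6)  from 6·(17,1) + (1,0)
…
step 4: (703, 41)  from 1·(583,34) + (120,7)
step 5: (4801, 280)  from 6·(703,41) + (583,34)
fundamental: x₁=4801, y₁=280  (since 23049601 − 294·78400 = 1)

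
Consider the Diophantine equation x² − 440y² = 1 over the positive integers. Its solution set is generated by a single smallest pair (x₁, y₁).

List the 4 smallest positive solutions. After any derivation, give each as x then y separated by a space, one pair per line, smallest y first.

21 1
881 42
36981 1763
1552321 74004

d=440: √d = [20; 1,40] (ℓ=2, even), read p_1/q_1
a_0=20:  p_0=20·1+0=20,  q_0=20·0+1=1
a_1=1:  p_1=1·20+1=21,  q_1=1·1+0=1
fundamental: x₁=21, y₁=1  (since 441 − 440·1 = 1)
(x_2, y_2) = (21·21 + 440·1·1, 21·1 + 1·21) = (881, 42)
(x_3, y_3) = (21·881 + 440·1·42, 21·42 + 1·881) = (36981, 1763)
(x_4, y_4) = (21·36981 + 440·1·1763, 21·1763 + 1·36981) = (1552321, 74004)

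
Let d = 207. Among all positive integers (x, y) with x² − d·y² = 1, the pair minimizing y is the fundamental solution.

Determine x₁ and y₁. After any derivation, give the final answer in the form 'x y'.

1151 80

[14; 2,1,1,2,1,1,2,28] for √207; ℓ=8 ⇒ convergent index 7
step 0: (14, 1)  from 14·(1,0) + (0,1)
step 1: (29, 2)  from 2·(14,1) + (1,0)
…
step 5: (259, 18)  from 1·(187,13) + (72,5)
step 6: (446, 31)  from 1·(259,18) + (187,13)
step 7: (1151, 80)  from 2·(446,31) + (259,18)
→ (1151, 80).  Check: 1151²=1324801, 207·80²=1324800, difference 1.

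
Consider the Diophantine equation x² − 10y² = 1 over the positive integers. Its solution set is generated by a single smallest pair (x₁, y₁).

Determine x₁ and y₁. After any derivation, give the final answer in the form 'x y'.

√10 = [3; 6, …], period ℓ=1 (odd) → k=1
i=0: a=3 ⇒ p=3, q=1
i=1: a=6 ⇒ p=19, q=6
→ (19, 6).  Check: 19²=361, 10·6²=360, difference 1.

19 6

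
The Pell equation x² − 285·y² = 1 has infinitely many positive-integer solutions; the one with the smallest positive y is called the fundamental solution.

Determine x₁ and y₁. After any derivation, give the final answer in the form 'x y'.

2431 144

√285 → a₀=16, period (1,7,2,7,1,32); ℓ=6 even so k=5
a_0=16:  p_0=16·1+0=16,  q_0=16·0+1=1
…
a_3=2:  p_3=2·135+17=287,  q_3=2·8+1=17
a_4=7:  p_4=7·287+135=2144,  q_4=7·17+8=127
a_5=1:  p_5=1·2144+287=2431,  q_5=1·127+17=144
(x₁, y₁) = (2431, 144);  2431² − 285·144² = 1 ✓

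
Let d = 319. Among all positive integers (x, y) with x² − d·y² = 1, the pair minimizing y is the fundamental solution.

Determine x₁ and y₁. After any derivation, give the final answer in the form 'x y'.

√319 = [17; 1,6,5,1,4,…,6,1,34, …], period ℓ=14 (even) → k=13
step 0: (17, 1)  from 17·(1,0) + (0,1)
…
step 3: (643, 36)  from 5·(125,7) + (18,1)
step 4: (768, 43)  from 1·(643,36) + (125,7)
…
step 6: (11913, 667)  from 3·(3715,208) + (768,43)
…
step 12: (11102899, 621643)  from 6·(1798881,100718) + (309613,17335)
step 13: (12901780, 722361)  from 1·(11102899,621643) + (1798881,100718)
→ (12901780, 722361).  Check: 12901780²=166455927168400, 319·722361²=166455927168399, difference 1.

12901780 722361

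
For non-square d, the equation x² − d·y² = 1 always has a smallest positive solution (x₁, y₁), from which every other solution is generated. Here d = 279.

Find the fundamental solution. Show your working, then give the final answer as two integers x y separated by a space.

[16; 1,2,2,1,2,2,1,32] for √279; ℓ=8 ⇒ convergent index 7
i=0: a=16 ⇒ p=16, q=1
…
i=2: a=2 ⇒ p=50, q=3
…
i=4: a=1 ⇒ p=167, q=10
…
i=6: a=2 ⇒ p=1069, q=64
i=7: a=1 ⇒ p=1520, q=91
fundamental: x₁=1520, y₁=91  (since 2310400 − 279·8281 = 1)

1520 91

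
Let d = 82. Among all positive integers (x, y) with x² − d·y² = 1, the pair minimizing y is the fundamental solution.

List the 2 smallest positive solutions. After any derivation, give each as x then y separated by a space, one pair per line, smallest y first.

d=82: √d = [9; 18] (ℓ=1, odd), read p_1/q_1
step 0: (9, 1)  from 9·(1,0) + (0,1)
step 1: (163, 18)  from 18·(9,1) + (1,0)
fundamental: x₁=163, y₁=18  (since 26569 − 82·324 = 1)
n=2: (163,18)∘(163,18) = (163·163+82·18·18, 163·18+18·163) = (53137,5868)

163 18
53137 5868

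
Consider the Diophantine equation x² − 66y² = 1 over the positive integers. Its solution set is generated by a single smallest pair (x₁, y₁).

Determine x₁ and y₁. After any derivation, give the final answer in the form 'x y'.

√66 = [8; 8,16, …], period ℓ=2 (even) → k=1
step 0: (8, 1)  from 8·(1,0) + (0,1)
step 1: (65, 8)  from 8·(8,1) + (1,0)
(x₁, y₁) = (65, 8);  65² − 66·8² = 1 ✓

65 8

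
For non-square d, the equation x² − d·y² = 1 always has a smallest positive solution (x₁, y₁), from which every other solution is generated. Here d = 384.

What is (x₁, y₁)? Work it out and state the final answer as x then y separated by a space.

4801 245

√384 → a₀=19, period (1,1,2,9,2,1,1,38); ℓ=8 even so k=7
step 0: (19, 1)  from 19·(1,0) + (0,1)
step 1: (20, 1)  from 1·(19,1) + (1,0)
…
step 3: (98, 5)  from 2·(39,2) + (20,1)
…
step 5: (1940, 99)  from 2·(921,47) + (98,5)
step 6: (2861, 146)  from 1·(1940,99) + (921,47)
step 7: (4801, 245)  from 1·(2861,146) + (1940,99)
(x₁, y₁) = (4801, 245);  4801² − 384·245² = 1 ✓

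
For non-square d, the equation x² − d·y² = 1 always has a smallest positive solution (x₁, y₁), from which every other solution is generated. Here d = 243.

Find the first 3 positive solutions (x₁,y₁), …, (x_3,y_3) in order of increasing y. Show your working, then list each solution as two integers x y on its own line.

70226 4505
9863382151 632736260
1385331749802026 88869073185015

√243 = [15; 1,1,2,3,15,3,2,1,1,30, …], period ℓ=10 (even) → k=9
step 0: (15, 1)  from 15·(1,0) + (0,1)
step 1: (16, 1)  from 1·(15,1) + (1,0)
step 2: (31, 2)  from 1·(16,1) + (15,1)
step 3: (78, 5)  from 2·(31,2) + (16,1)
…
step 5: (4053, 260)  from 15·(265,17) + (78,5)
step 6: (12424, 797)  from 3·(4053,260) + (265,17)
step 7: (28901, 1854)  from 2·(12424,797) + (4053,260)
step 8: (41325, 2651)  from 1·(28901,1854) + (12424,797)
step 9: (70226, 4505)  from 1·(41325,2651) + (28901,1854)
(x₁, y₁) = (70226, 4505);  70226² − 243·4505² = 1 ✓
n=2: (70226,4505)∘(70226,4505) = (70226·70226+243·4505·4505, 70226·4505+4505·70226) = (9863382151,632736260)
n=3: (9863382151,632736260)∘(70226,4505) = (70226·9863382151+243·4505·632736260, 70226·632736260+4505·9863382151) = (1385331749802026,88869073185015)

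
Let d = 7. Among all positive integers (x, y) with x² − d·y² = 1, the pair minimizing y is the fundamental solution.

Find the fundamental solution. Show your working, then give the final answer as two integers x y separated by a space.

√7 → a₀=2, period (1,1,1,4); ℓ=4 even so k=3
k=0  a_k=2  p_k/q_k = 2/1
…
k=2  a_k=1  p_k/q_k = 5/2
k=3  a_k=1  p_k/q_k = 8/3
→ (8, 3).  Check: 8²=64, 7·3²=63, difference 1.

8 3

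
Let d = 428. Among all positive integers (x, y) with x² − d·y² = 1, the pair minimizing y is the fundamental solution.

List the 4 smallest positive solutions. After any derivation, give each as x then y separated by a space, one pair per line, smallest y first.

√428 → a₀=20, period (1,2,4,1,5,10,5,1,4,2,1,40); ℓ=12 even so k=11
a_0=20:  p_0=20·1+0=20,  q_0=20·0+1=1
a_1=1:  p_1=1·20+1=21,  q_1=1·1+0=1
a_2=2:  p_2=2·21+20=62,  q_2=2·1+1=3
…
a_4=1:  p_4=1·269+62=331,  q_4=1·13+3=16
a_5=5:  p_5=5·331+269=1924,  q_5=5·16+13=93
a_6=10:  p_6=10·1924+331=19571,  q_6=10·93+16=946
a_7=5:  p_7=5·19571+1924=99779,  q_7=5·946+93=4823
a_8=1:  p_8=1·99779+19571=119350,  q_8=1·4823+946=5769
a_9=4:  p_9=4·119350+99779=577179,  q_9=4·5769+4823=27899
a_10=2:  p_10=2·577179+119350=1273708,  q_10=2·27899+5769=61567
a_11=1:  p_11=1·1273708+577179=1850887,  q_11=1·61567+27899=89466
fundamental: x₁=1850887, y₁=89466  (since 3425782686769 − 428·8004165156 = 1)
(1850887+89466√428)^2 = 6851565373537 + 331182912684√428
(1850887+89466√428)^3 = 25362946559057703751 + 1225964295417811950√428
(1850887+89466√428)^4 = 93887896135702420679780737 + 4538242753705644230486616√428

1850887 89466
6851565373537 331182912684
25362946559057703751 1225964295417811950
93887896135702420679780737 4538242753705644230486616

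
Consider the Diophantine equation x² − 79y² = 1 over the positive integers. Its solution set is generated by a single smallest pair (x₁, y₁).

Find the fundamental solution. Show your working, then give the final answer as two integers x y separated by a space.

80 9

√79 = [8; 1,7,1,16, …], period ℓ=4 (even) → k=3
a_0=8:  p_0=8·1+0=8,  q_0=8·0+1=1
…
a_2=7:  p_2=7·9+8=71,  q_2=7·1+1=8
a_3=1:  p_3=1·71+9=80,  q_3=1·8+1=9
→ (80, 9).  Check: 80²=6400, 79·9²=6399, difference 1.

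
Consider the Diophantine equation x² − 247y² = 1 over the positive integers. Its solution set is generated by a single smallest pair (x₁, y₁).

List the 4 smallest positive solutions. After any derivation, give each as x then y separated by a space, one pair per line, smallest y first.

√247 → a₀=15, period (1,2,1,1,9,1,9,1,1,2,1,30); ℓ=12 even so k=11
k=0  a_k=15  p_k/q_k = 15/1
k=1  a_k=1  p_k/q_k = 16/1
k=2  a_k=2  p_k/q_k = 47/3
k=3  a_k=1  p_k/q_k = 63/4
k=4  a_k=1  p_k/q_k = 110/7
k=5  a_k=9  p_k/q_k = 1053/67
…
k=8  a_k=1  p_k/q_k = 12683/807
k=9  a_k=1  p_k/q_k = 24203/1540
k=10  a_k=2  p_k/q_k = 61089/3887
k=11  a_k=1  p_k/q_k = 85292/5427
(x₁, y₁) = (85292, 5427);  85292² − 247·5427² = 1 ✓
n=2: (85292,5427)∘(85292,5427) = (85292·85292+247·5427·5427, 85292·5427+5427·85292) = (14549450527,925759368)
n=3: (14549450527,925759368)∘(85292,5427) = (85292·14549450527+247·5427·925759368, 85292·925759368+5427·14549450527) = (2481903468612476,157919736025485)
n=4: (2481903468612476,157919736025485)∘(85292,5427) = (85292·2481903468612476+247·5427·157919736025485, 85292·157919736025485+5427·2481903468612476) = (423373021275241155457,26938580249245573872)

85292 5427
14549450527 925759368
2481903468612476 157919736025485
423373021275241155457 26938580249245573872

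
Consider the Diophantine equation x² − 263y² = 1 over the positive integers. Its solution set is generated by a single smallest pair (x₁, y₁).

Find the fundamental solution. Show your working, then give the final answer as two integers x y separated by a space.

d=263: √d = [16; 4,1,1,1,1,15,1,1,1,1,4,32] (ℓ=12, even), read p_11/q_11
step 0: (16, 1)  from 16·(1,0) + (0,1)
…
step 4: (227, 14)  from 1·(146,9) + (81,5)
…
step 7: (6195, 382)  from 1·(5822,359) + (373,23)
…
step 9: (18212, 1123)  from 1·(12017,741) + (6195,382)
step 10: (30229, 1864)  from 1·(18212,1123) + (12017,741)
step 11: (139128, 8579)  from 4·(30229,1864) + (18212,1123)
(x₁, y₁) = (139128, 8579);  139128² − 263·8579² = 1 ✓

139128 8579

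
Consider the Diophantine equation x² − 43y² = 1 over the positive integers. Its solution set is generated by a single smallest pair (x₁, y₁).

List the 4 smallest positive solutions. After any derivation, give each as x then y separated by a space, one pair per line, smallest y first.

[6; 1,1,3,1,5,1,3,1,1,12] for √43; ℓ=10 ⇒ convergent index 9
a_0=6:  p_0=6·1+0=6,  q_0=6·0+1=1
a_1=1:  p_1=1·6+1=7,  q_1=1·1+0=1
a_2=1:  p_2=1·7+6=13,  q_2=1·1+1=2
a_3=3:  p_3=3·13+7=46,  q_3=3·2+1=7
a_4=1:  p_4=1·46+13=59,  q_4=1·7+2=9
a_5=5:  p_5=5·59+46=341,  q_5=5·9+7=52
a_6=1:  p_6=1·341+59=400,  q_6=1·52+9=61
a_7=3:  p_7=3·400+341=1541,  q_7=3·61+52=235
a_8=1:  p_8=1·1541+400=1941,  q_8=1·235+61=296
a_9=1:  p_9=1·1941+1541=3482,  q_9=1·296+235=531
(x₁, y₁) = (3482, 531);  3482² − 43·531² = 1 ✓
k=2:  x_2 = 3482·3482+43·531·531 = 24248647,  y_2 = 3482·531+531·3482 = 3697884
k=3:  x_3 = 3482·24248647+43·531·3697884 = 168867574226,  y_3 = 3482·3697884+531·24248647 = 25752063645
k=4:  x_4 = 3482·168867574226+43·531·25752063645 = 1175993762661217,  y_4 = 3482·25752063645+531·168867574226 = 179337367525896

3482 531
24248647 3697884
168867574226 25752063645
1175993762661217 179337367525896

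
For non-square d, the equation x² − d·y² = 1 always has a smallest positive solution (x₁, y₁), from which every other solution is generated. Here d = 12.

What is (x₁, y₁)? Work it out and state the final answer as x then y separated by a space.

√12 → a₀=3, period (2,6); ℓ=2 even so k=1
k=0  a_k=3  p_k/q_k = 3/1
k=1  a_k=2  p_k/q_k = 7/2
→ (7, 2).  Check: 7²=49, 12·2²=48, difference 1.

7 2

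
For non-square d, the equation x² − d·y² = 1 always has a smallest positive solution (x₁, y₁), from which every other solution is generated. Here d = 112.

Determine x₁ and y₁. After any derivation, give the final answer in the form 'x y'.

127 12

√112 → a₀=10, period (1,1,2,1,1,20); ℓ=6 even so k=5
i=0: a=10 ⇒ p=10, q=1
…
i=2: a=1 ⇒ p=21, q=2
i=3: a=2 ⇒ p=53, q=5
i=4: a=1 ⇒ p=74, q=7
i=5: a=1 ⇒ p=127, q=12
→ (127, 12).  Check: 127²=16129, 112·12²=16128, difference 1.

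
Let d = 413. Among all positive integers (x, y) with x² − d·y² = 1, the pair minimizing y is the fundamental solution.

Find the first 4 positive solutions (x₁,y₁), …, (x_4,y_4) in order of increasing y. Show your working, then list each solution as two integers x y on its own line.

d=413: √d = [20; 3,9,1,4,1,9,3,40] (ℓ=8, even), read p_7/q_7
a_0=20:  p_0=20·1+0=20,  q_0=20·0+1=1
a_1=3:  p_1=3·20+1=61,  q_1=3·1+0=3
a_2=9:  p_2=9·61+20=569,  q_2=9·3+1=28
…
a_6=9:  p_6=9·3719+3089=36560,  q_6=9·183+152=1799
a_7=3:  p_7=3·36560+3719=113399,  q_7=3·1799+183=5580
→ (113399, 5580).  Check: 113399²=12859333201, 413·5580²=12859333200, difference 1.
(x_2, y_2) = (113399·113399 + 413·5580·5580, 113399·5580 + 5580·113399) = (25718666401, 1265532840)
(x_3, y_3) = (113399·25718666401 + 413·5580·1265532840, 113399·1265532840 + 5580·25718666401) = (5832942102300599, 287020317040740)
(x_4, y_4) = (113399·5832942102300599 + 413·5580·287020317040740, 113399·287020317040740 + 5580·5832942102300599) = (1322899602891852585601, 65095633862940217680)

113399 5580
25718666401 1265532840
5832942102300599 287020317040740
1322899602891852585601 65095633862940217680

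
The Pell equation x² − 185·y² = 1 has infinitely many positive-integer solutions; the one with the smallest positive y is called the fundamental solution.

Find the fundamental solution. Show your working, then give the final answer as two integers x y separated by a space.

[13; 1,1,1,1,26] for √185; ℓ=5 ⇒ convergent index 9
k=0  a_k=13  p_k/q_k = 13/1
k=1  a_k=1  p_k/q_k = 14/1
k=2  a_k=1  p_k/q_k = 27/2
k=3  a_k=1  p_k/q_k = 41/3
k=4  a_k=1  p_k/q_k = 68/5
k=5  a_k=26  p_k/q_k = 1809/133
k=6  a_k=1  p_k/q_k = 1877/138
…
k=8  a_k=1  p_k/q_k = 5563/409
k=9  a_k=1  p_k/q_k = 9249/680
(x₁, y₁) = (9249, 680);  9249² − 185·680² = 1 ✓

9249 680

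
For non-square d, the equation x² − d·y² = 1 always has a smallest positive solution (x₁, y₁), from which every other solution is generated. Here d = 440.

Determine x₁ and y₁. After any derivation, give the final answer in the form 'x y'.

21 1

√440 → a₀=20, period (1,40); ℓ=2 even so k=1
step 0: (20, 1)  from 20·(1,0) + (0,1)
step 1: (21, 1)  from 1·(20,1) + (1,0)
→ (21, 1).  Check: 21²=441, 440·1²=440, difference 1.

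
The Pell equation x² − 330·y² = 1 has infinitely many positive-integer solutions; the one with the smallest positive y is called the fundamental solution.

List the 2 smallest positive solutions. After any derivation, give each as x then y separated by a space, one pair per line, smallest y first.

109 6
23761 1308

√330 → a₀=18, period (6,36); ℓ=2 even so k=1
k=0  a_k=18  p_k/q_k = 18/1
k=1  a_k=6  p_k/q_k = 109/6
(x₁, y₁) = (109, 6);  109² − 330·6² = 1 ✓
n=2: (109,6)∘(109,6) = (109·109+330·6·6, 109·6+6·109) = (23761,1308)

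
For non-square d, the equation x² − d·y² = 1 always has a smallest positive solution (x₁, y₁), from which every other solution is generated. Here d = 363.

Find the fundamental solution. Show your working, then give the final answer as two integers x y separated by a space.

362 19

√363 = [19; 19,38, …], period ℓ=2 (even) → k=1
step 0: (19, 1)  from 19·(1,0) + (0,1)
step 1: (362, 19)  from 19·(19,1) + (1,0)
→ (362, 19).  Check: 362²=131044, 363·19²=131043, difference 1.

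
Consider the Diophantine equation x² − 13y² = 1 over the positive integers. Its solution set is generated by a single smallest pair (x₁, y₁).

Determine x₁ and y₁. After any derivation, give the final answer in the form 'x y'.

649 180

√13 → a₀=3, period (1,1,1,1,6); ℓ=5 odd so k=9
step 0: (3, 1)  from 3·(1,0) + (0,1)
step 1: (4, 1)  from 1·(3,1) + (1,0)
step 2: (7, 2)  from 1·(4,1) + (3,1)
step 3: (11, 3)  from 1·(7,2) + (4,1)
step 4: (18, 5)  from 1·(11,3) + (7,2)
…
step 6: (137, 38)  from 1·(119,33) + (18,5)
step 7: (256, 71)  from 1·(137,38) + (119,33)
step 8: (393, 109)  from 1·(256,71) + (137,38)
step 9: (649, 180)  from 1·(393,109) + (256,71)
fundamental: x₁=649, y₁=180  (since 421201 − 13·32400 = 1)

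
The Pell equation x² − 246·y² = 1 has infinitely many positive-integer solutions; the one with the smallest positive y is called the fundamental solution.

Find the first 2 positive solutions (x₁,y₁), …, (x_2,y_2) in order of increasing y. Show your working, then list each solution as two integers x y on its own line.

88805 5662
15772656049 1005627820

d=246: √d = [15; 1,2,5,1,14,1,5,2,1,30] (ℓ=10, even), read p_9/q_9
a_0=15:  p_0=15·1+0=15,  q_0=15·0+1=1
…
a_2=2:  p_2=2·16+15=47,  q_2=2·1+1=3
a_3=5:  p_3=5·47+16=251,  q_3=5·3+1=16
a_4=1:  p_4=1·251+47=298,  q_4=1·16+3=19
a_5=14:  p_5=14·298+251=4423,  q_5=14·19+16=282
…
a_7=5:  p_7=5·4721+4423=28028,  q_7=5·301+282=1787
a_8=2:  p_8=2·28028+4721=60777,  q_8=2·1787+301=3875
a_9=1:  p_9=1·60777+28028=88805,  q_9=1·3875+1787=5662
→ (88805, 5662).  Check: 88805²=7886328025, 246·5662²=7886328024, difference 1.
k=2:  x_2 = 88805·88805+246·5662·5662 = 15772656049,  y_2 = 88805·5662+5662·88805 = 1005627820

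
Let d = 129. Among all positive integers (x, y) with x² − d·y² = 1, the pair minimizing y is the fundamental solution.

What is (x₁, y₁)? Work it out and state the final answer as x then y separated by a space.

16855 1484

√129 → a₀=11, period (2,1,3,1,6,1,3,1,2,22); ℓ=10 even so k=9
step 0: (11, 1)  from 11·(1,0) + (0,1)
step 1: (23, 2)  from 2·(11,1) + (1,0)
…
step 3: (125, 11)  from 3·(34,3) + (23,2)
step 4: (159, 14)  from 1·(125,11) + (34,3)
…
step 7: (4793, 422)  from 3·(1238,109) + (1079,95)
step 8: (6031, 531)  from 1·(4793,422) + (1238,109)
step 9: (16855, 1484)  from 2·(6031,531) + (4793,422)
(x₁, y₁) = (16855, 1484);  16855² − 129·1484² = 1 ✓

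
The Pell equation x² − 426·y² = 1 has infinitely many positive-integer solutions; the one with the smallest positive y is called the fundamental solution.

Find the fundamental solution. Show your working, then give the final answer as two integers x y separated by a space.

88751 4300

√426 → a₀=20, period (1,1,1,3,2,6,2,3,1,1,1,40); ℓ=12 even so k=11
i=0: a=20 ⇒ p=20, q=1
…
i=3: a=1 ⇒ p=62, q=3
…
i=5: a=2 ⇒ p=516, q=25
i=6: a=6 ⇒ p=3323, q=161
…
i=8: a=3 ⇒ p=24809, q=1202
i=9: a=1 ⇒ p=31971, q=1549
i=10: a=1 ⇒ p=56780, q=2751
i=11: a=1 ⇒ p=88751, q=4300
(x₁, y₁) = (88751, 4300);  88751² − 426·4300² = 1 ✓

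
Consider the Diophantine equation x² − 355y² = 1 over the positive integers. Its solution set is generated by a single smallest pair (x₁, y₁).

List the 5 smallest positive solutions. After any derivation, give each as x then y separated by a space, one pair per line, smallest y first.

d=355: √d = [18; 1,5,3,3,1,6,1,3,3,5,1,36] (ℓ=12, even), read p_11/q_11
step 0: (18, 1)  from 18·(1,0) + (0,1)
…
step 4: (1187, 63)  from 3·(358,19) + (113,6)
…
step 8: (46463, 2466)  from 3·(12002,637) + (10457,555)
…
step 10: (803418, 42641)  from 5·(151391,8035) + (46463,2466)
step 11: (954809, 50676)  from 1·(803418,42641) + (151391,8035)
→ (954809, 50676).  Check: 954809²=911660226481, 355·50676²=911660226480, difference 1.
(954809+50676√355)^2 = 1823320452961 + 96771801768√355
(954809+50676√355)^3 = 3481845556741524089 + 184797174548553948√355
(954809+50676√355)^4 = 6648994948371812427335041 + 352892010866963721270096√355
(954809+50676√355)^5 = 12697040435316401858305944800249 + 673888936007564730309809629380√355

954809 50676
1823320452961 96771801768
3481845556741524089 184797174548553948
6648994948371812427335041 352892010866963721270096
12697040435316401858305944800249 673888936007564730309809629380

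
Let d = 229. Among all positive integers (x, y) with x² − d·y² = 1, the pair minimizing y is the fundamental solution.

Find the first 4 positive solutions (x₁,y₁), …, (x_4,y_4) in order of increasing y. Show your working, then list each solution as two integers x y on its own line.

5848201 386460
68402909872801 4520191516920
800067931842043513801 52869977098885735380
9357916158133073035999171201 618388505879356792878585840

[15; 7,1,1,7,30] for √229; ℓ=5 ⇒ convergent index 9
i=0: a=15 ⇒ p=15, q=1
i=1: a=7 ⇒ p=106, q=7
i=2: a=1 ⇒ p=121, q=8
i=3: a=1 ⇒ p=227, q=15
…
i=5: a=30 ⇒ p=51527, q=3405
…
i=7: a=1 ⇒ p=413926, q=27353
i=8: a=1 ⇒ p=776325, q=51301
i=9: a=7 ⇒ p=5848201, q=386460
fundamental: x₁=5848201, y₁=386460  (since 34201454936401 − 229·149351331600 = 1)
k=2:  x_2 = 5848201·5848201+229·386460·386460 = 68402909872801,  y_2 = 5848201·386460+386460·5848201 = 4520191516920
k=3:  x_3 = 5848201·68402909872801+229·386460·4520191516920 = 800067931842043513801,  y_3 = 5848201·4520191516920+386460·68402909872801 = 52869977098885735380
k=4:  x_4 = 5848201·800067931842043513801+229·386460·52869977098885735380 = 9357916158133073035999171201,  y_4 = 5848201·52869977098885735380+386460·800067931842043513801 = 618388505879356792878585840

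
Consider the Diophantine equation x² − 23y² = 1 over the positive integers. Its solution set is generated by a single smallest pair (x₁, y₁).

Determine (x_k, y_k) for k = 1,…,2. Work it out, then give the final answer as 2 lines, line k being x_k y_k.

√23 → a₀=4, period (1,3,1,8); ℓ=4 even so k=3
k=0  a_k=4  p_k/q_k = 4/1
…
k=2  a_k=3  p_k/q_k = 19/4
k=3  a_k=1  p_k/q_k = 24/5
fundamental: x₁=24, y₁=5  (since 576 − 23·25 = 1)
n=2: (24,5)∘(24,5) = (24·24+23·5·5, 24·5+5·24) = (1151,240)

24 5
1151 240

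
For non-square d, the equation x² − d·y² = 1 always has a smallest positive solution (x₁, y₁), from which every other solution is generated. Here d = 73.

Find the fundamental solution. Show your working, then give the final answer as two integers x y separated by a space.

2281249 267000

d=73: √d = [8; 1,1,5,5,1,1,16] (ℓ=7, odd), read p_13/q_13
a_0=8:  p_0=8·1+0=8,  q_0=8·0+1=1
a_1=1:  p_1=1·8+1=9,  q_1=1·1+0=1
a_2=1:  p_2=1·9+8=17,  q_2=1·1+1=2
a_3=5:  p_3=5·17+9=94,  q_3=5·2+1=11
a_4=5:  p_4=5·94+17=487,  q_4=5·11+2=57
a_5=1:  p_5=1·487+94=581,  q_5=1·57+11=68
a_6=1:  p_6=1·581+487=1068,  q_6=1·68+57=125
a_7=16:  p_7=16·1068+581=17669,  q_7=16·125+68=2068
a_8=1:  p_8=1·17669+1068=18737,  q_8=1·2068+125=2193
…
a_10=5:  p_10=5·36406+18737=200767,  q_10=5·4261+2193=23498
a_11=5:  p_11=5·200767+36406=1040241,  q_11=5·23498+4261=121751
a_12=1:  p_12=1·1040241+200767=1241008,  q_12=1·121751+23498=145249
a_13=1:  p_13=1·1241008+1040241=2281249,  q_13=1·145249+121751=267000
fundamental: x₁=2281249, y₁=267000  (since 5204097000001 − 73·71289000000 = 1)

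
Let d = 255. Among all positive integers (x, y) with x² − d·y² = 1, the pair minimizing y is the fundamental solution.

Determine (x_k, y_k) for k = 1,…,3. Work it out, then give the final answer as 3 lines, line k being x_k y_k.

16 1
511 32
16336 1023

√255 → a₀=15, period (1,30); ℓ=2 even so k=1
step 0: (15, 1)  from 15·(1,0) + (0,1)
step 1: (16, 1)  from 1·(15,1) + (1,0)
fundamental: x₁=16, y₁=1  (since 256 − 255·1 = 1)
n=2: (16,1)∘(16,1) = (16·16+255·1·1, 16·1+1·16) = (511,32)
n=3: (511,32)∘(16,1) = (16·511+255·1·32, 16·32+1·511) = (16336,1023)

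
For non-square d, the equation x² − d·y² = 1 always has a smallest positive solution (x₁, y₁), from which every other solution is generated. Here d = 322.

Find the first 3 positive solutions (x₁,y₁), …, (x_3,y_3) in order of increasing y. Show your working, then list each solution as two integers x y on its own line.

[17; 1,16,1,34] for √322; ℓ=4 ⇒ convergent index 3
i=0: a=17 ⇒ p=17, q=1
i=1: a=1 ⇒ p=18, q=1
i=2: a=16 ⇒ p=305, q=17
i=3: a=1 ⇒ p=323, q=18
→ (323, 18).  Check: 323²=104329, 322·18²=104328, difference 1.
(323+18√322)^2 = 208657 + 11628√322
(323+18√322)^3 = 134792099 + 7511670√322

323 18
208657 11628
134792099 7511670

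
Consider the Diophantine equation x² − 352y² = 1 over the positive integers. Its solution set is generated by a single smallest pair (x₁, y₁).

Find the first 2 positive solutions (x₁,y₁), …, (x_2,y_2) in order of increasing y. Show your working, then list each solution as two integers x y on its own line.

√352 → a₀=18, period (1,3,5,9,5,3,1,36); ℓ=8 even so k=7
step 0: (18, 1)  from 18·(1,0) + (0,1)
…
step 2: (75, 4)  from 3·(19,1) + (18,1)
step 3: (394, 21)  from 5·(75,4) + (19,1)
…
step 5: (18499, 986)  from 5·(3621,193) + (394,21)
step 6: (59118, 3151)  from 3·(18499,986) + (3621,193)
step 7: (77617, 4137)  from 1·(59118,3151) + (18499,986)
→ (77617, 4137).  Check: 77617²=6024398689, 352·4137²=6024398688, difference 1.
k=2:  x_2 = 77617·77617+352·4137·4137 = 12048797377,  y_2 = 77617·4137+4137·77617 = 642203058

77617 4137
12048797377 642203058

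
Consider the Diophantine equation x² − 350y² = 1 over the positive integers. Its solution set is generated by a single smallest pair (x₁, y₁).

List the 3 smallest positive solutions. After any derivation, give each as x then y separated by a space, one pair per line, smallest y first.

449 24
403201 21552
362074049 19353672

d=350: √d = [18; 1,2,2,2,1,36] (ℓ=6, even), read p_5/q_5
k=0  a_k=18  p_k/q_k = 18/1
…
k=3  a_k=2  p_k/q_k = 131/7
k=4  a_k=2  p_k/q_k = 318/17
k=5  a_k=1  p_k/q_k = 449/24
fundamental: x₁=449, y₁=24  (since 201601 − 350·576 = 1)
(x_2, y_2) = (449·449 + 350·24·24, 449·24 + 24·449) = (403201, 21552)
(x_3, y_3) = (449·403201 + 350·24·21552, 449·21552 + 24·403201) = (362074049, 19353672)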